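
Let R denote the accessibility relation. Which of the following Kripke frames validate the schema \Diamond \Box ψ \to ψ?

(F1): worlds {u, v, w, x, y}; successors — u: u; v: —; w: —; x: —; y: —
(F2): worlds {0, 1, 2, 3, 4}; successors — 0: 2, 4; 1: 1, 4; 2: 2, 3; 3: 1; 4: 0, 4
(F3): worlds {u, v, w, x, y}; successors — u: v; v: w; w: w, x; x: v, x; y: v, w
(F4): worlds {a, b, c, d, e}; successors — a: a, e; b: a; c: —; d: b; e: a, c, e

This is the axiom for a generalized confluence (Geach) condition; its first-order frame correspondent is \forall x \forall y (xRy \to \exists w (yRw \wedge x = w)).
(F1): holds.
(F2): fails — 0R2 but no w with 2Rw and 0=w.
(F3): fails — uRv but no t with vRt and u=t.
(F4): fails — bRa but no w with aRw and b=w.
Valid on: (F1).

(F1)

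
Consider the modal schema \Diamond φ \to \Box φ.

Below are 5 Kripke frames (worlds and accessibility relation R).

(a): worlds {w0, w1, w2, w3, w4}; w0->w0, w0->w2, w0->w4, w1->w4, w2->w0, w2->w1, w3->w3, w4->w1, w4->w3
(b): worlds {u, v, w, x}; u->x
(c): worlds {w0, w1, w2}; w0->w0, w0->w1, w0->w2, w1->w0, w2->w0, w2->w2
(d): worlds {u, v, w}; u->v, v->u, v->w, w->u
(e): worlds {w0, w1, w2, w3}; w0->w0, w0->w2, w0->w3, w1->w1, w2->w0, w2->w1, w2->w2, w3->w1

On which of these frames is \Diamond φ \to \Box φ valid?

This is the axiom for partial functionality; its first-order frame correspondent is \forall x \forall y \forall z (Rxy \wedge Rxz \to y = z).
(a): fails — w0 sees both w0 and w2.
(b): condition met.
(c): fails — w0 sees both w0 and w1.
(d): fails — v sees both u and w.
(e): fails — w0 sees both w0 and w2.
Valid on: (b).

(b)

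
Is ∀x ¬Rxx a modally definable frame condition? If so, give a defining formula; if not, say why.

Modal frame validity is preserved under surjective bounded morphisms.
The 4-cycle (worlds a,b,c,d with a→b→c→d→a) is irreflexive, and the map sending every world to a single reflexive point • is a surjective bounded morphism (forth: every edge maps to (•,•); back: every world has a successor). So any modal formula valid on the 4-cycle is also valid on the reflexive point, which is not irreflexive.
So the class is not modally definable.

No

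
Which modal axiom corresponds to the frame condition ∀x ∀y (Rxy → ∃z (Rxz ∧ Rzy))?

This is density; the standard corresponding axiom is C4: □□p → □p.
Suppose □□p→□p is valid. Take Rxy and set V(p)={w : xR²w}. Then □□p at x, so □p at x, so p at y, i.e. ∃z(Rxz∧Rzy).

□□p → □p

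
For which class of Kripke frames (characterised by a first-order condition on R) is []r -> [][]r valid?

transitivity: forall x forall y forall z (Rxy & Ryz -> Rxz)

Suppose □r→□□r is valid. Take Rxy, Ryz and set V(r)={w : Rxw}. Then □r at x, so □□r at x, so □r at y, so r at z, i.e. Rxz.
Conversely, on a frame with transitivity the schema holds at every world under every valuation.
So the correspondent is transitivity.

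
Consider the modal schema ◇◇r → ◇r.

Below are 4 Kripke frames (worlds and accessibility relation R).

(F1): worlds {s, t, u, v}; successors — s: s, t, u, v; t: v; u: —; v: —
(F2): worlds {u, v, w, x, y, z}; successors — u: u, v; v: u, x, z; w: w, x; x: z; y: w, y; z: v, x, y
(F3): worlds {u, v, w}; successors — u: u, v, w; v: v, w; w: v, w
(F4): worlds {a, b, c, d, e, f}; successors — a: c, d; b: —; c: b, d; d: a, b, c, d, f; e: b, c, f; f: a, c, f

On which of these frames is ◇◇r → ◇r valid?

The schema corresponds to transitivity: ∀x ∀y ∀z (Rxy ∧ Ryz → Rxz).
(F1): condition met.
(F2): fails — Ruv and Rvz but not Ruz.
(F3): condition met.
(F4): fails — Rcd and Rdc but not Rcc.

(F1), (F3)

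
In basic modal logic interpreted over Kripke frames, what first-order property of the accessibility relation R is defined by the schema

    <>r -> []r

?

Partial functionality

Suppose ◇r→□r is valid. Take Rxy, Rxz and set V(r)={y}. Then ◇r at x, so □r at x, so r at z, i.e. z=y.
Conversely, any frame satisfying forall x forall y forall z (Rxy & Rxz -> y = z) validates the schema.
So the correspondent is partial functionality.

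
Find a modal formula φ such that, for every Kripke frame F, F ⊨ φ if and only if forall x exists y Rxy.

The condition is seriality. The D schema □r → ◇r defines it.
Suppose □r→◇r is valid. At any x set V(r)=W. Then □r at x, so ◇r at x, so x has a successor.

□r → ◇r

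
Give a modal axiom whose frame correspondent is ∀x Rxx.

□ψ → ψ

A defining formula is □ψ → ψ (the T axiom).
Suppose □ψ→ψ is valid. At any x set V(ψ)={w : Rxw}. Then □ψ holds at x, so ψ holds at x, i.e. Rxx.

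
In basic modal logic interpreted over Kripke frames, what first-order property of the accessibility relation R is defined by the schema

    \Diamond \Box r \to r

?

Equivalently (dual form): r → □◇r.
Suppose r→□◇r is valid. Take Rxy and set V(r)={x}. Then r at x, so □◇r at x, so ◇r at y, so some z with Ryz has r; z=x, i.e. Ryx.
Conversely, on a frame with symmetry the schema holds at every world under every valuation.
So the correspondent is symmetry.

symmetry: \forall x \forall y (Rxy \to Ryx)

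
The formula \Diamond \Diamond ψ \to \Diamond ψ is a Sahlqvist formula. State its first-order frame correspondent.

This is a form of the 4 axiom.
It corresponds to transitivity: \forall x \forall y \forall z (Rxy \wedge Ryz \to Rxz).

transitivity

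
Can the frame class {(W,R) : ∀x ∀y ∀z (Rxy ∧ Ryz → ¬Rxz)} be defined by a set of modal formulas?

No

If a class were modally definable it would be closed under surjective bounded morphisms (Goldblatt–Thomason).
The 3-cycle (worlds s,t,u with s→t→u→s) is intransitive. Mapping every world to a single reflexive point • is a surjective bounded morphism; the reflexive point is not intransitive (R••∧R•• but R••).
So no modal formula (or set of formulas) defines exactly the intransitive frames.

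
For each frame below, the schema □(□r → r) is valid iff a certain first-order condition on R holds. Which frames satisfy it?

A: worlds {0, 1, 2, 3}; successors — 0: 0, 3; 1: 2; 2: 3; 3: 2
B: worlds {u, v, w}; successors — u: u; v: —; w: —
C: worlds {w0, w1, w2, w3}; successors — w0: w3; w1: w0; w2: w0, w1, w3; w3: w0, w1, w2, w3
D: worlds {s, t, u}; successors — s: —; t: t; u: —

Frame correspondent (Sahlqvist): ∀x ∀y (Rxy → Ryy) — i.e. shift-reflexivity.
A: fails — R32 but not R22.
B: satisfies the condition.
C: fails — Rw1w0 but not Rw0w0.
D: satisfies the condition.

B, D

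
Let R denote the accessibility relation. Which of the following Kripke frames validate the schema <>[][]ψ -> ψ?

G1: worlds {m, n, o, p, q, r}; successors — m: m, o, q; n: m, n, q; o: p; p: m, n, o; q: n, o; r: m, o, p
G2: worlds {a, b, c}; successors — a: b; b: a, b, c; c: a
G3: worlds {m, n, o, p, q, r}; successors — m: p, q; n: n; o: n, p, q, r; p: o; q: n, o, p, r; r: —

G2

This is the axiom for a generalized confluence (Geach) condition; its first-order frame correspondent is forall x forall y (xRy -> exists w (y R^2 w & x = w)).
G1: fails — pRn but no w with nR²w and p=w.
G2: ✓.
G3: fails — mRp but no w with pR²w and m=w.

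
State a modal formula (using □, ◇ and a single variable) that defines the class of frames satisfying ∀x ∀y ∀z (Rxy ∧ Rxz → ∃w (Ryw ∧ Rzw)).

A defining formula is ◇□s → □◇s (the .2 axiom).
Suppose ◇□s→□◇s is valid. Take Rxy, Rxz and set V(s)={w : Ryw}. Then □s at y so ◇□s at x, so □◇s at x, so ◇s at z, giving w with Rzw and Ryw.

◇□s → □◇s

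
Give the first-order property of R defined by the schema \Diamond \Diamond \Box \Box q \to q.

\forall x \forall y (x R^2 y \to \exists w (y R^2 w \wedge x = w))

This is a Sahlqvist (Geach-type) schema ◇^2□^2q → □^0◇^0q.
Minimal-valuation argument: fix x; take any y with xR^2y and any z with xR^0z. Set V(q) to the set of worlds R-reachable from y in exactly 2 steps. Then □^2q holds at y, so the antecedent holds at x; validity forces ◇^0q at z, giving a w with zR^0w and yR^2w.
First-order correspondent: \forall x \forall y (x R^2 y \to \exists w (y R^2 w \wedge x = w)).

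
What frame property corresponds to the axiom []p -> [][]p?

Suppose □p→□□p is valid. Take Rxy, Ryz and set V(p)={w : Rxw}. Then □p at x, so □□p at x, so □p at y, so p at z, i.e. Rxz.

transitivity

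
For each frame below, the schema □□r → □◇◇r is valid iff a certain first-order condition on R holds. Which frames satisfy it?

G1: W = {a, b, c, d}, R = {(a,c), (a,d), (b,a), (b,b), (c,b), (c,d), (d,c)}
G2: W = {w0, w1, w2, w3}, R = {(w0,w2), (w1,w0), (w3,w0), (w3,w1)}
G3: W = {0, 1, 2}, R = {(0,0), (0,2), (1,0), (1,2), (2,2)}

G1, G3

This is the axiom for a generalized confluence (Geach) condition; its first-order frame correspondent is ∀x ∀z (xRz → ∃w (xR²w ∧ zR²w)).
G1: holds.
G2: fails — w0Rw2 but no w with w0R²w and w2R²w.
G3: holds.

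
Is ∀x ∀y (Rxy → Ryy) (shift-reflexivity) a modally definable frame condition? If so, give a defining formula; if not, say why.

Yes: it is shift-reflexivity, defined by the T□ schema □(□p → p).

Yes, by □(□p → p)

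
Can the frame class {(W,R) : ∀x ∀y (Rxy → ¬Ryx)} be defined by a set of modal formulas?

Modal frame validity is preserved under surjective bounded morphisms.
The 4-cycle (worlds w0,w1,w2,w3 with w0→w1→w2→w3→w0) is asymmetric. Mapping every world to a single reflexive point • is a surjective bounded morphism, and the reflexive point is not asymmetric (R•• but asymmetry requires ¬R••).
So no modal formula (or set of formulas) defines exactly the asymmetric frames.

Not modally definable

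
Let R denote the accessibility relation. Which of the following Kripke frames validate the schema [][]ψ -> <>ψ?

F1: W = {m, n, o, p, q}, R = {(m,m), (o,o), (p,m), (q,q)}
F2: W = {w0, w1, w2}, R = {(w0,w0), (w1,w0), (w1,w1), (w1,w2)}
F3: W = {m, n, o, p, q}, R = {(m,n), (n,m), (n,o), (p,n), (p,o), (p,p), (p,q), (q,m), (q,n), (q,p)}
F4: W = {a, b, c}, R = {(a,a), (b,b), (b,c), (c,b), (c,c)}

F4

This is the axiom for a generalized confluence (Geach) condition; its first-order frame correspondent is forall x exists w (x R^2 w & xRw).
F1: fails — at n but no w with nR²w and nRw.
F2: fails — at w2 but no w with w2R²w and w2Rw.
F3: fails — at m but no w with mR²w and mRw.
F4: condition met.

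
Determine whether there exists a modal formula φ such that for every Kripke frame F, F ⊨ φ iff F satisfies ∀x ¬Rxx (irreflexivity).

Not modally definable

Any modally definable frame class is closed under surjective bounded morphisms.
The 4-cycle (worlds 0,1,2,3 with 0→1→2→3→0) is irreflexive, and the map sending every world to a single reflexive point • is a surjective bounded morphism (forth: every edge maps to (•,•); back: every world has a successor). So any modal formula valid on the 4-cycle is also valid on the reflexive point, which is not irreflexive.
So no modal formula (or set of formulas) defines exactly the irreflexive frames.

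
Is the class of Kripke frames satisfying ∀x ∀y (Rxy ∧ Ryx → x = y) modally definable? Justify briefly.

Not definable by any modal formula

If a class were modally definable it would be closed under surjective bounded morphisms (Goldblatt–Thomason).
The 4-cycle (worlds s,t,u,v with s→t→u→v→s) is antisymmetric. Sending even-indexed worlds to • and odd-indexed worlds to ∘ is a surjective bounded morphism onto the two-world frame with •↔∘, which is not antisymmetric.
So no modal formula (or set of formulas) defines exactly the antisymmetric frames.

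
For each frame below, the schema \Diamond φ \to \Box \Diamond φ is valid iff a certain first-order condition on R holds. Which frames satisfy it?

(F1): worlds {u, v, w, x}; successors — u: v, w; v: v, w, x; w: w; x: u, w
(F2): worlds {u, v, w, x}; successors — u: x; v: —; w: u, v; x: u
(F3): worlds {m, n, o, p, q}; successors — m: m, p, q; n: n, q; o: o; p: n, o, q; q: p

none

Frame correspondent (Sahlqvist): \forall x \forall y \forall z (Rxy \wedge Rxz \to Ryz) — i.e. the Euclidean property.
(F1): fails — Ruw and Ruv but not Rwv.
(F2): fails — Rux and Rux but not Rxx.
(F3): fails — Rmq and Rmq but not Rqq.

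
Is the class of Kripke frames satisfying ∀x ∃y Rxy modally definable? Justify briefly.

This is a Sahlqvist condition; the D axiom □q → ◇q defines it.
Suppose □q→◇q is valid. At any x set V(q)=W. Then □q at x, so ◇q at x, so x has a successor.

Definable; □q → ◇q defines it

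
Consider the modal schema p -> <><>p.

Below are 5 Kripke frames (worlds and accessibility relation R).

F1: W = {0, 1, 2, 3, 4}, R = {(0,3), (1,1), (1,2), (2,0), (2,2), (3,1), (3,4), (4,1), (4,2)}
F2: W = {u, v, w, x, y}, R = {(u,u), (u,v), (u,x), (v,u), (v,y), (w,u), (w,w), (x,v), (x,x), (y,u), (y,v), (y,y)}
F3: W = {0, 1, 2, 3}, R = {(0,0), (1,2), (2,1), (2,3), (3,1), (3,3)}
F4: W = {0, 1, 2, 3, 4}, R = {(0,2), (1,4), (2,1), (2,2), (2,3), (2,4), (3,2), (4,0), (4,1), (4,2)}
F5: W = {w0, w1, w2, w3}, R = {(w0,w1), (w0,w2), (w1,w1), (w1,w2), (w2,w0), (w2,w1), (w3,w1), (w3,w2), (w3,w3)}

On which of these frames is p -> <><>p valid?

F2, F3, F5

This is the axiom for a generalized confluence (Geach) condition; its first-order frame correspondent is forall x exists w (x = w & x R^2 w).
F1: fails — at 0 but no w with 0=w and 0R²w.
F2: satisfies the condition.
F3: satisfies the condition.
F4: fails — at 0 but no w with 0=w and 0R²w.
F5: satisfies the condition.
Valid on: F2, F3, F5.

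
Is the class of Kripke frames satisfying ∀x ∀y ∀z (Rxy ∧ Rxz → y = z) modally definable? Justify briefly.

Definable; ◇r → □r defines it

The condition is partial functionality. A defining modal formula is ◇r → □r.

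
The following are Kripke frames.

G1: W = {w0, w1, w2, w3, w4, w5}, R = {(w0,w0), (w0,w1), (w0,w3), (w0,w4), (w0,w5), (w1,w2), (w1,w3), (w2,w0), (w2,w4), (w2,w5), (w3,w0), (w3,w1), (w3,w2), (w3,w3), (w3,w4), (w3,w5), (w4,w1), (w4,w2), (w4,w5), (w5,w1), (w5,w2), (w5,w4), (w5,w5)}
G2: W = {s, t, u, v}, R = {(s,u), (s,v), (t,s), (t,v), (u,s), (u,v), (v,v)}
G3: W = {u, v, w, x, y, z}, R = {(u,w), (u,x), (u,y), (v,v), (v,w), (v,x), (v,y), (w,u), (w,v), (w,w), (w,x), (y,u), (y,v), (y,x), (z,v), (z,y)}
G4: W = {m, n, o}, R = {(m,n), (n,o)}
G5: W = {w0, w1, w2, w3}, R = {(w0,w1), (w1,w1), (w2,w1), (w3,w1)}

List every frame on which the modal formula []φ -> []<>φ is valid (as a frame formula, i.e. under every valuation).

G2, G5

Frame correspondent (Sahlqvist): forall x forall z (xRz -> exists w (xRw & zRw)) — i.e. a generalized confluence (Geach) condition.
G1: fails — w1Rw2 but no w with w1Rw and w2Rw.
G2: satisfies the condition.
G3: fails — uRx but no t with uRt and xRt.
G4: fails — mRn but no w with mRw and nRw.
G5: satisfies the condition.
Valid on: G2, G5.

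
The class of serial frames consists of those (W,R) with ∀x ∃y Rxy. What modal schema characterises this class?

□r → ◇r

The condition is seriality. The D schema □r → ◇r defines it.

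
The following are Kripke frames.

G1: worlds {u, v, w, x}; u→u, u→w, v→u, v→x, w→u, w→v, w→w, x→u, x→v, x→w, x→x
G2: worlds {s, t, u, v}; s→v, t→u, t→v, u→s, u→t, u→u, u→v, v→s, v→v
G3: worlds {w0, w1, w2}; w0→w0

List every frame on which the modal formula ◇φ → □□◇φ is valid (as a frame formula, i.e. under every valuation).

G3

The schema corresponds to a generalized confluence (Geach) condition: ∀x ∀y ∀z ((xRy ∧ xR²z) → ∃w (y = w ∧ zRw)).
G1: fails — uRw, uR²v but no t with w=t and vRt.
G2: fails — tRu, tR²s but no w with u=w and sRw.
G3: condition met.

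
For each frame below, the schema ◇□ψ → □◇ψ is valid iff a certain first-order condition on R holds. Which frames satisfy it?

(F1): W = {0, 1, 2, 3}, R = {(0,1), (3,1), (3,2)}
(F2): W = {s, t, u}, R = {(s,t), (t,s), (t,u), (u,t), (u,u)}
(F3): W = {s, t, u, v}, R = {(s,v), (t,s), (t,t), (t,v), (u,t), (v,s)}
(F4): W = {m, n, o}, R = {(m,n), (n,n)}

(F2), (F4)

This is the axiom for convergence; its first-order frame correspondent is ∀x ∀y ∀z (Rxy ∧ Rxz → ∃w (Ryw ∧ Rzw)).
(F1): fails — R01 and R01 but 1 and 1 have no common successor.
(F2): condition met.
(F3): fails — Rtv and Rts but v and s have no common successor.
(F4): condition met.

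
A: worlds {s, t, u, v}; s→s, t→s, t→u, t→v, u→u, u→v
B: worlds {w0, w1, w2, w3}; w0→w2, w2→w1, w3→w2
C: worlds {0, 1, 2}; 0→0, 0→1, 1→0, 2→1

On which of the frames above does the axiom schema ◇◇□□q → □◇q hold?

This is the axiom for a generalized confluence (Geach) condition; its first-order frame correspondent is ∀x ∀y ∀z ((xR²y ∧ xRz) → ∃w (yR²w ∧ zRw)).
A: fails — tR²s, tRu but no w with sR²w and uRw.
B: fails — w0R²w1, w0Rw2 but no w with w1R²w and w2Rw.
C: holds.
Valid on: C.

C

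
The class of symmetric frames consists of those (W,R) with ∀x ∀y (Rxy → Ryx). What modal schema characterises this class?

A defining formula is s → □◇s (the B axiom).
Suppose s→□◇s is valid. Take Rxy and set V(s)={x}. Then s at x, so □◇s at x, so ◇s at y, so some z with Ryz has s; z=x, i.e. Ryx.

s → □◇s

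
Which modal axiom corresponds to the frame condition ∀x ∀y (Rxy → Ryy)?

This is shift-reflexivity; the standard corresponding axiom is T□: □(□q → q).
Suppose □(□q→q) is valid. Take Rxy and set V(q)={w : Ryw}. Then at y, □q holds; since □(□q→q) at x, □q→q at y, so q at y, i.e. Ryy.

□(□q → q)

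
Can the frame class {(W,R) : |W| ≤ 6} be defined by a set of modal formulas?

Not modally definable

Modal frame validity is preserved under disjoint unions.
Any modal formula valid on each of 7 disjoint one-world frames is valid on their disjoint union (validity is preserved under disjoint unions). Each one-world frame has |W|=1≤6, but the union has |W|=7.
So the class is not modally definable.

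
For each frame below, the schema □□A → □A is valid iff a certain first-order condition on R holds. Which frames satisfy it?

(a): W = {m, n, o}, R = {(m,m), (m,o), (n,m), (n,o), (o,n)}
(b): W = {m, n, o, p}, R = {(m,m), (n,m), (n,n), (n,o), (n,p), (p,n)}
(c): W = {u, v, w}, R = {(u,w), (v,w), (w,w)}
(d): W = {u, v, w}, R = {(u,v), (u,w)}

(b), (c)

This is the axiom for density; its first-order frame correspondent is ∀x ∀y (Rxy → ∃z (Rxz ∧ Rzy)).
(a): fails — Ron but no z with Roz and Rzn.
(b): satisfies the condition.
(c): satisfies the condition.
(d): fails — Ruv but no z with Ruz and Rzv.
Valid on: (b), (c).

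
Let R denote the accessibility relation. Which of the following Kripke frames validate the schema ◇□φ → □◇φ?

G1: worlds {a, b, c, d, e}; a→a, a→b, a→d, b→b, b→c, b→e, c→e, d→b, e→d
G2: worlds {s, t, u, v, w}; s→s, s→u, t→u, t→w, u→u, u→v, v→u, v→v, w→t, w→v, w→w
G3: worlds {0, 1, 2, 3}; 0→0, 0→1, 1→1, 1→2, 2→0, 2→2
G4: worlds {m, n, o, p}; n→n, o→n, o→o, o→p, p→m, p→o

The schema corresponds to convergence: ∀x ∀y ∀z (Rxy ∧ Rxz → ∃w (Ryw ∧ Rzw)).
G1: fails — Rbc and Rbe but c and e have no common successor.
G2: ✓.
G3: ✓.
G4: fails — Ron and Rop but n and p have no common successor.
Valid on: G2, G3.

G2, G3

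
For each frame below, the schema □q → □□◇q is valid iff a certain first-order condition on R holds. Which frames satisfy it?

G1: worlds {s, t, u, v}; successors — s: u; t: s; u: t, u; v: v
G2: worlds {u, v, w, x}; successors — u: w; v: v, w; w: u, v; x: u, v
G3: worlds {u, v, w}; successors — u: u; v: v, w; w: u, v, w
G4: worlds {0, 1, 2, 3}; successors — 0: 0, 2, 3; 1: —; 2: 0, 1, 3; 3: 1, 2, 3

G2

This is the axiom for a generalized confluence (Geach) condition; its first-order frame correspondent is ∀x ∀z (xR²z → ∃w (xRw ∧ zRw)).
G1: fails — sR²t but no w with sRw and tRw.
G2: ✓.
G3: fails — vR²u but no t with vRt and uRt.
G4: fails — 0R²1 but no w with 0Rw and 1Rw.
Valid on: G2.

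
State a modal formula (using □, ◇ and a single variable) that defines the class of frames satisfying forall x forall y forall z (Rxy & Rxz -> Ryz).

The condition is the Euclidean property. The 5 schema ◇p → □◇p defines it.

◇p → □◇p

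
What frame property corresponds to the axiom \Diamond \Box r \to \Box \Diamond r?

Convergence

This is the .2 axiom.
Its frame correspondent is convergence — \forall x \forall y \forall z (Rxy \wedge Rxz \to \exists w (Ryw \wedge Rzw)).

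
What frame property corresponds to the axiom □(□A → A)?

Suppose □(□A→A) is valid. Take Rxy and set V(A)={w : Ryw}. Then at y, □A holds; since □(□A→A) at x, □A→A at y, so A at y, i.e. Ryy.
Conversely, any frame satisfying ∀x ∀y (Rxy → Ryy) validates the schema.
Frame condition: ∀x ∀y (Rxy → Ryy).

shift-reflexivity: ∀x ∀y (Rxy → Ryy)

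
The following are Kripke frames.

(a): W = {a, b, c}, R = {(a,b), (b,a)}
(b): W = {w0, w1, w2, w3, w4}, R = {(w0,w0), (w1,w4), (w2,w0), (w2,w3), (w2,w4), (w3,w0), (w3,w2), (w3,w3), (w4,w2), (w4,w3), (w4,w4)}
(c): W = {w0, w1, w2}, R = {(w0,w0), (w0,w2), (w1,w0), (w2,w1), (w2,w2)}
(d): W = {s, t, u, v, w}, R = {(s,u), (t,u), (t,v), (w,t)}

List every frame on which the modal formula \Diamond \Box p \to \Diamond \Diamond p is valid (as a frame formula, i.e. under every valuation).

The schema corresponds to a generalized confluence (Geach) condition: \forall x \forall y (xRy \to \exists w (yRw \wedge x R^2 w)).
(a): ✓.
(b): ✓.
(c): ✓.
(d): fails — sRu but no w* with uRw* and sR²w*.
Valid on: (a), (b), (c).

(a), (b), (c)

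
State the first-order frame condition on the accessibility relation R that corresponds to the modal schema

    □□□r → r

∀x ∃w (xR³w ∧ x = w)

This is a Sahlqvist (Geach-type) schema ◇^0□^3r → □^0◇^0r.
Minimal-valuation argument: fix x; take any y with xR^0y and any z with xR^0z. Set V(r) to the set of worlds R-reachable from y in exactly 3 steps. Then □^3r holds at y, so the antecedent holds at x; validity forces ◇^0r at z, giving a w with zR^0w and yR^3w.
First-order correspondent: ∀x ∃w (xR³w ∧ x = w).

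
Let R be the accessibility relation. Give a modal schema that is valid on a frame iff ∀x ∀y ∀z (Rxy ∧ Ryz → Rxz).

□ψ → □□ψ

This is transitivity; the standard corresponding axiom is 4: □ψ → □□ψ.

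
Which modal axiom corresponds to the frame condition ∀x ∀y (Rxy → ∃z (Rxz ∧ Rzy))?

□□p → □p

A defining formula is □□p → □p (the C4 axiom).
Suppose □□p→□p is valid. Take Rxy and set V(p)={w : xR²w}. Then □□p at x, so □p at x, so p at y, i.e. ∃z(Rxz∧Rzy).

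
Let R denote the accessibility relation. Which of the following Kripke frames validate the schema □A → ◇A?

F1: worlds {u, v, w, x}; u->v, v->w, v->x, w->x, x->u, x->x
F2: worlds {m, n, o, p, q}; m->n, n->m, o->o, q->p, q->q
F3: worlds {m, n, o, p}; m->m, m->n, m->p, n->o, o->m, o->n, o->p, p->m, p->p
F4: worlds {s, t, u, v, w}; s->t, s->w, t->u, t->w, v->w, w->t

F1, F3

This is the axiom for seriality; its first-order frame correspondent is ∀x ∃y Rxy.
F1: satisfies the condition.
F2: fails — world p has no successor.
F3: satisfies the condition.
F4: fails — world u has no successor.
Valid on: F1, F3.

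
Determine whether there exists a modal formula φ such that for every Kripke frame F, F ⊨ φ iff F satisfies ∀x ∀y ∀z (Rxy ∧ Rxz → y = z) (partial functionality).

Yes: it is partial functionality, defined by the CD schema ◇r → □r.
Suppose ◇r→□r is valid. Take Rxy, Rxz and set V(r)={y}. Then ◇r at x, so □r at x, so r at z, i.e. z=y.

Definable; ◇r → □r defines it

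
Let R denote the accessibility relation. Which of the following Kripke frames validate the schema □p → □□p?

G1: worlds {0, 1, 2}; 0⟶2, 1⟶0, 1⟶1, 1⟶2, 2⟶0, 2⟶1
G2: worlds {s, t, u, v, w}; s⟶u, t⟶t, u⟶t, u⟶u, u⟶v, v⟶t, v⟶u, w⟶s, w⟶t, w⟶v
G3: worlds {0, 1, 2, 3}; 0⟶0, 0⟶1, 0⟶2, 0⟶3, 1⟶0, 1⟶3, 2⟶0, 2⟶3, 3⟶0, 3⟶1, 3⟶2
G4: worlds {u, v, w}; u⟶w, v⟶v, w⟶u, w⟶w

none

This is the axiom for transitivity; its first-order frame correspondent is ∀x ∀y ∀z (Rxy ∧ Ryz → Rxz).
G1: fails — R02 and R20 but not R00.
G2: fails — Rvu and Ruv but not Rvv.
G3: fails — R10 and R02 but not R12.
G4: fails — Ruw and Rwu but not Ruu.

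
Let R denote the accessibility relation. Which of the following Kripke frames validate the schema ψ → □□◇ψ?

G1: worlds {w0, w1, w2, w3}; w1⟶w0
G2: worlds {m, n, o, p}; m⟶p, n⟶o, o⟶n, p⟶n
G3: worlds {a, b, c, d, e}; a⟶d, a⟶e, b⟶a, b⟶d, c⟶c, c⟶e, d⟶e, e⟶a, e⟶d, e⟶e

The schema corresponds to a generalized confluence (Geach) condition: ∀x ∀z (xR²z → ∃w (x = w ∧ zRw)).
G1: satisfies the condition.
G2: fails — mR²n but no w with m=w and nRw.
G3: fails — aR²a but no w with a=w and aRw.
Valid on: G1.

G1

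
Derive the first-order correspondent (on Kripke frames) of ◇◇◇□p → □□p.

This is a Sahlqvist (Geach-type) schema ◇^3□^1p → □^2◇^0p.
Minimal-valuation argument: fix x; take any y with xR^3y and any z with xR^2z. Set V(p) to the set of worlds R-reachable from y in exactly 1 step. Then □^1p holds at y, so the antecedent holds at x; validity forces ◇^0p at z, giving a w with zR^0w and yR^1w.
First-order correspondent: ∀x ∀y ∀z ((xR³y ∧ xR²z) → ∃w (yRw ∧ z = w)).

∀x ∀y ∀z ((xR³y ∧ xR²z) → ∃w (yRw ∧ z = w))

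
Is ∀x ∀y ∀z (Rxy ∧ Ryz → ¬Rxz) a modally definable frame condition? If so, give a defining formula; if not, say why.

No

If a class were modally definable it would be closed under surjective bounded morphisms (Goldblatt–Thomason).
The 3-cycle (worlds a,b,c with a→b→c→a) is intransitive. Mapping every world to a single reflexive point • is a surjective bounded morphism; the reflexive point is not intransitive (R••∧R•• but R••).
Hence intransitivity is not modally definable.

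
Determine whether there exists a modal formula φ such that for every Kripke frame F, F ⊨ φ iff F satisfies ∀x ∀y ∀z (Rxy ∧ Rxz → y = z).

The condition is partial functionality. A defining modal formula is ◇q → □q.
Suppose ◇q→□q is valid. Take Rxy, Rxz and set V(q)={y}. Then ◇q at x, so □q at x, so q at z, i.e. z=y.

Yes, by ◇q → □q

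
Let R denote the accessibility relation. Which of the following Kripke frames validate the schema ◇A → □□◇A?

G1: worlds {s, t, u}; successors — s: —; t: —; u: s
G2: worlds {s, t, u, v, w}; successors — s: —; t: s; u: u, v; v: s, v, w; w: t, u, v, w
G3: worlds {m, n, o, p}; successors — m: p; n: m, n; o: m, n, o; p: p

G1

The schema corresponds to a generalized confluence (Geach) condition: ∀x ∀y ∀z ((xRy ∧ xR²z) → ∃w (y = w ∧ zRw)).
G1: ✓.
G2: fails — uRu, uR²s but no w* with u=w* and sRw*.
G3: fails — nRm, nR²m but no w with m=w and mRw.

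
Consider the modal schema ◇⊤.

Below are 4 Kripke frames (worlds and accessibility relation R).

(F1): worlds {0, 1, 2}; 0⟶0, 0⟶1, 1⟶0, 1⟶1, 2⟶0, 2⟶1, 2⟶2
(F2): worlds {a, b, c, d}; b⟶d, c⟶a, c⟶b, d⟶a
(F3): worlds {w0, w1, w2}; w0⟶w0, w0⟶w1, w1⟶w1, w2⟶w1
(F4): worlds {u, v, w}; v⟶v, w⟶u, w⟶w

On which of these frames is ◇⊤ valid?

The schema corresponds to seriality: ∀x ∃y Rxy.
(F1): satisfies the condition.
(F2): fails — world a has no successor.
(F3): satisfies the condition.
(F4): fails — world u has no successor.
Valid on: (F1), (F3).

(F1), (F3)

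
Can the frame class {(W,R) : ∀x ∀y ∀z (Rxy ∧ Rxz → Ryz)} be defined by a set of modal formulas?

Yes, by ◇p → □◇p

Yes: it is the Euclidean property, defined by the 5 schema ◇p → □◇p.
Suppose ◇p→□◇p is valid. Take Rxy, Rxz and set V(p)={y}. Then ◇p at x, so □◇p at x, so ◇p at z, so some w with Rzw has p; w=y, i.e. Rzy. By symmetry of the argument, Ryz.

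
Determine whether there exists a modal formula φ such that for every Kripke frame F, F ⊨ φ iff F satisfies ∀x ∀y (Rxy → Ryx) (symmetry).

The condition is symmetry. A defining modal formula is r → □◇r.
Suppose r→□◇r is valid. Take Rxy and set V(r)={x}. Then r at x, so □◇r at x, so ◇r at y, so some z with Ryz has r; z=x, i.e. Ryx.

Yes, by r → □◇r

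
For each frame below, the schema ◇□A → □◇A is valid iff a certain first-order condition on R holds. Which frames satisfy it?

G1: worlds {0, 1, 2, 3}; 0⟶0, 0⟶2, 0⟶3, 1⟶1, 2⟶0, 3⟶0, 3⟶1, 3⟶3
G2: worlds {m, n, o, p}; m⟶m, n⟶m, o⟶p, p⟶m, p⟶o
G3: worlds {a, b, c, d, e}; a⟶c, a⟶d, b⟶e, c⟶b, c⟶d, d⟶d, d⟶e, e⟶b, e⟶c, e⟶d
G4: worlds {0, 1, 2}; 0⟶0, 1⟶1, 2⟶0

This is the axiom for convergence; its first-order frame correspondent is ∀x ∀y ∀z (Rxy ∧ Rxz → ∃w (Ryw ∧ Rzw)).
G1: fails — R31 and R30 but 1 and 0 have no common successor.
G2: fails — Rpm and Rpo but m and o have no common successor.
G3: fails — Reb and Rec but b and c have no common successor.
G4: ✓.

G4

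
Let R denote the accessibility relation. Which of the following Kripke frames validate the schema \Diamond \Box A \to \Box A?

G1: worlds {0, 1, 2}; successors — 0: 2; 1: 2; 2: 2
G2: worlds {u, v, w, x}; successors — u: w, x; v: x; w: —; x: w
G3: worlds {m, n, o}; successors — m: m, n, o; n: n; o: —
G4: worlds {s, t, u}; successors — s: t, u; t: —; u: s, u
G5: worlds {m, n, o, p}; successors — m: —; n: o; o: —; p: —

G1

This is the axiom for the Euclidean property; its first-order frame correspondent is \forall x \forall y \forall z (Rxy \wedge Rxz \to Ryz).
G1: satisfies the condition.
G2: fails — Ruw and Ruw but not Rww.
G3: fails — Rmn and Rmo but not Rno.
G4: fails — Rsu and Rst but not Rut.
G5: fails — Rno and Rno but not Roo.
Valid on: G1.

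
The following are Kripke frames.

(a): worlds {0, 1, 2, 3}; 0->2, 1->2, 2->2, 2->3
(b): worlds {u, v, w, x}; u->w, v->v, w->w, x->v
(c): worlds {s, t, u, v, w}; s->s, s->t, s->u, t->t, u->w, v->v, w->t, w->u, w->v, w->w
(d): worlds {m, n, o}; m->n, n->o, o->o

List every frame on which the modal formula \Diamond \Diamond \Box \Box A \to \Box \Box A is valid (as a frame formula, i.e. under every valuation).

(b), (d)

The schema corresponds to a generalized confluence (Geach) condition: \forall x \forall y \forall z ((x R^2 y \wedge x R^2 z) \to \exists w (y R^2 w \wedge z = w)).
(a): fails — 0R²3, 0R²2 but no w with 3R²w and 2=w.
(b): ✓.
(c): fails — sR²t, sR²s but no w* with tR²w* and s=w*.
(d): ✓.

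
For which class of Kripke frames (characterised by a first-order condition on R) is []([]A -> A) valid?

Suppose □(□A→A) is valid. Take Rxy and set V(A)={w : Ryw}. Then at y, □A holds; since □(□A→A) at x, □A→A at y, so A at y, i.e. Ryy.

shift-reflexivity: forall x forall y (Rxy -> Ryy)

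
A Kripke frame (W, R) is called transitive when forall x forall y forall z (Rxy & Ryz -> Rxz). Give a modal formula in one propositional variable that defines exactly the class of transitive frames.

□q → □□q

A defining formula is □q → □□q (the 4 axiom).
Suppose □q→□□q is valid. Take Rxy, Ryz and set V(q)={w : Rxw}. Then □q at x, so □□q at x, so □q at y, so q at z, i.e. Rxz.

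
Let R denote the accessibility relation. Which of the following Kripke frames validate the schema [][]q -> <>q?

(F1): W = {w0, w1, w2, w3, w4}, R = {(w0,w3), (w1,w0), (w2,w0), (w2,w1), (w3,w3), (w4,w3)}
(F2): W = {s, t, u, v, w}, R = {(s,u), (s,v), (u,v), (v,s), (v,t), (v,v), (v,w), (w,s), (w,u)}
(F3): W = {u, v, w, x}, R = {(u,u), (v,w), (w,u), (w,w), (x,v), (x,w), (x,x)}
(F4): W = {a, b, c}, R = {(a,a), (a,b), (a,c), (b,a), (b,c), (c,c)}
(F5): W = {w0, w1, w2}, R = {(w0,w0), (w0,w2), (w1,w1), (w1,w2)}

Frame correspondent (Sahlqvist): forall x exists w (x R^2 w & xRw) — i.e. a generalized confluence (Geach) condition.
(F1): fails — at w1 but no w with w1R²w and w1Rw.
(F2): fails — at t but no w* with tR²w* and tRw*.
(F3): satisfies the condition.
(F4): satisfies the condition.
(F5): fails — at w2 but no w with w2R²w and w2Rw.
Valid on: (F3), (F4).

(F3), (F4)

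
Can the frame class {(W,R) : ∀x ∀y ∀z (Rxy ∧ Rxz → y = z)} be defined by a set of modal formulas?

This is a Sahlqvist condition; the CD axiom ◇r → □r defines it.

Definable; ◇r → □r defines it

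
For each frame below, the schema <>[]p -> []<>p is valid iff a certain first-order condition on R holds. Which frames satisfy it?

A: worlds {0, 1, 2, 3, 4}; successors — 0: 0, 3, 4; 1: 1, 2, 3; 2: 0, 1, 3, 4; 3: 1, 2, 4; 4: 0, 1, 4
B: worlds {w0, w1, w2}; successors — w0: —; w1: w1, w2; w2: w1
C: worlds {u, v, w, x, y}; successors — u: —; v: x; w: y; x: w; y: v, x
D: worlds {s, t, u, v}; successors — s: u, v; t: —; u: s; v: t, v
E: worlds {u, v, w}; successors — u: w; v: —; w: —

The schema corresponds to convergence: forall x forall y forall z (Rxy & Rxz -> exists w (Ryw & Rzw)).
A: condition met.
B: condition met.
C: fails — Ryx and Ryv but x and v have no common successor.
D: fails — Rsv and Rsu but v and u have no common successor.
E: fails — Ruw and Ruw but w and w have no common successor.
Valid on: A, B.

A, B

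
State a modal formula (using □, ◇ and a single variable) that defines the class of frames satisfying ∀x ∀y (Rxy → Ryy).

□(□r → r)

This is shift-reflexivity; the standard corresponding axiom is T□: □(□r → r).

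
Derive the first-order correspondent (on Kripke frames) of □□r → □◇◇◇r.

∀x ∀z (xRz → ∃w (xR²w ∧ zR³w))

This is a Sahlqvist (Geach-type) schema ◇^0□^2r → □^1◇^3r.
Minimal-valuation argument: fix x; take any y with xR^0y and any z with xR^1z. Set V(r) to the set of worlds R-reachable from y in exactly 2 steps. Then □^2r holds at y, so the antecedent holds at x; validity forces ◇^3r at z, giving a w with zR^3w and yR^2w.
First-order correspondent: ∀x ∀z (xRz → ∃w (xR²w ∧ zR³w)).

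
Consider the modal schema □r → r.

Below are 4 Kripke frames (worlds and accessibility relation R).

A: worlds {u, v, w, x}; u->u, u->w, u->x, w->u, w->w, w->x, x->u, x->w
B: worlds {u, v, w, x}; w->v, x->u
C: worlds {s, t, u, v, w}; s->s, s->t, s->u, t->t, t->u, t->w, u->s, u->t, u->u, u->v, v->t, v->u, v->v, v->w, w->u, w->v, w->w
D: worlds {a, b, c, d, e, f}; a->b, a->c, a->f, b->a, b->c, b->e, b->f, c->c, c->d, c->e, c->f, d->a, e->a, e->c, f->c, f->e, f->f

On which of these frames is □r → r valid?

C

This is the axiom for reflexivity; its first-order frame correspondent is ∀x Rxx.
A: fails — world v does not see itself.
B: fails — world u does not see itself.
C: holds.
D: fails — world a does not see itself.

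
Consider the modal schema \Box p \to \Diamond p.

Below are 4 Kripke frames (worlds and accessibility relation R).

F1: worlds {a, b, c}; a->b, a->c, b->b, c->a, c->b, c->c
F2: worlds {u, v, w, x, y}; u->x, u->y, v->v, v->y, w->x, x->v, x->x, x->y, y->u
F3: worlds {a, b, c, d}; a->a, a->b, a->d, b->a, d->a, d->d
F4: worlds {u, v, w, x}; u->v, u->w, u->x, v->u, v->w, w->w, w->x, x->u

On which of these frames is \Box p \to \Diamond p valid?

F1, F2, F4

This is the axiom for seriality; its first-order frame correspondent is \forall x \exists y Rxy.
F1: condition met.
F2: condition met.
F3: fails — world c has no successor.
F4: condition met.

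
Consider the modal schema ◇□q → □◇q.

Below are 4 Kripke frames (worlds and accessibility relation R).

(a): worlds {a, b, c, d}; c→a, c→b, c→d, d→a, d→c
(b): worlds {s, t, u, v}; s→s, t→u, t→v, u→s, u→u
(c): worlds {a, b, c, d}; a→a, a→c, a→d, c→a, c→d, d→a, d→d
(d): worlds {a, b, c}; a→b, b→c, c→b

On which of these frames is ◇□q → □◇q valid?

Frame correspondent (Sahlqvist): ∀x ∀y ∀z (Rxy ∧ Rxz → ∃w (Ryw ∧ Rzw)) — i.e. convergence.
(a): fails — Rcd and Rcb but d and b have no common successor.
(b): fails — Rtv and Rtv but v and v have no common successor.
(c): condition met.
(d): condition met.

(c), (d)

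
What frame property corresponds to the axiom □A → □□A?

Suppose □A→□□A is valid. Take Rxy, Ryz and set V(A)={w : Rxw}. Then □A at x, so □□A at x, so □A at y, so A at z, i.e. Rxz.
Conversely, any frame satisfying ∀x ∀y ∀z (Rxy ∧ Ryz → Rxz) validates the schema.
Frame condition: ∀x ∀y ∀z (Rxy ∧ Ryz → Rxz).

transitivity: ∀x ∀y ∀z (Rxy ∧ Ryz → Rxz)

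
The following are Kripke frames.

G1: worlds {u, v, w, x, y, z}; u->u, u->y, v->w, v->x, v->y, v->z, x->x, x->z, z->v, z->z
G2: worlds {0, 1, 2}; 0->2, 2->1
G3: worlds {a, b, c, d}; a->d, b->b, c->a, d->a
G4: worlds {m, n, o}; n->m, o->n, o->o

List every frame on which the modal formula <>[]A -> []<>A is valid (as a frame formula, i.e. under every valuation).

This is the axiom for convergence; its first-order frame correspondent is forall x forall y forall z (Rxy & Rxz -> exists w (Ryw & Rzw)).
G1: fails — Ruu and Ruy but u and y have no common successor.
G2: fails — R21 and R21 but 1 and 1 have no common successor.
G3: holds.
G4: fails — Rnm and Rnm but m and m have no common successor.
Valid on: G3.

G3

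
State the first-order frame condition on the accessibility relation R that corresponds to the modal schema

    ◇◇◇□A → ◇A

This is a Sahlqvist (Geach-type) schema ◇^3□^1A → □^0◇^1A.
Minimal-valuation argument: fix x; take any y with xR^3y and any z with xR^0z. Set V(A) to the set of worlds R-reachable from y in exactly 1 step. Then □^1A holds at y, so the antecedent holds at x; validity forces ◇^1A at z, giving a w with zR^1w and yR^1w.
First-order correspondent: ∀x ∀y (xR³y → ∃w (yRw ∧ xRw)).

∀x ∀y (xR³y → ∃w (yRw ∧ xRw))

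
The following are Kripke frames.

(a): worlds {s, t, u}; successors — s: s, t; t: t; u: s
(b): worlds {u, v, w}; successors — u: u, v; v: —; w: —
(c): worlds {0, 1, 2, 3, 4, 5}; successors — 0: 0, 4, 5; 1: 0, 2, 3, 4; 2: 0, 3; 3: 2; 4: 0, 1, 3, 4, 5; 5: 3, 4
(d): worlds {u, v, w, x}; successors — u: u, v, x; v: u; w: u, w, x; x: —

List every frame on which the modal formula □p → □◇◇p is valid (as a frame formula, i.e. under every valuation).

This is the axiom for a generalized confluence (Geach) condition; its first-order frame correspondent is ∀x ∀z (xRz → ∃w (xRw ∧ zR²w)).
(a): condition met.
(b): fails — uRv but no t with uRt and vR²t.
(c): condition met.
(d): fails — uRx but no t with uRt and xR²t.

(a), (c)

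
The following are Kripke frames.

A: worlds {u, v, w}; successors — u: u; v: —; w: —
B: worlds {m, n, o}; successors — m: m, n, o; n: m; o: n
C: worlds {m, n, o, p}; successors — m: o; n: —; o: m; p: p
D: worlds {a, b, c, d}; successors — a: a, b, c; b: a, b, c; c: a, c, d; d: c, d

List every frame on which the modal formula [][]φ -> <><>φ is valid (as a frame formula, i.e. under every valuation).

B, D

Frame correspondent (Sahlqvist): forall x exists w (x R^2 w & x R^2 w) — i.e. a generalized confluence (Geach) condition.
A: fails — at v but no t with vR²t and vR²t.
B: satisfies the condition.
C: fails — at n but no w with nR²w and nR²w.
D: satisfies the condition.
Valid on: B, D.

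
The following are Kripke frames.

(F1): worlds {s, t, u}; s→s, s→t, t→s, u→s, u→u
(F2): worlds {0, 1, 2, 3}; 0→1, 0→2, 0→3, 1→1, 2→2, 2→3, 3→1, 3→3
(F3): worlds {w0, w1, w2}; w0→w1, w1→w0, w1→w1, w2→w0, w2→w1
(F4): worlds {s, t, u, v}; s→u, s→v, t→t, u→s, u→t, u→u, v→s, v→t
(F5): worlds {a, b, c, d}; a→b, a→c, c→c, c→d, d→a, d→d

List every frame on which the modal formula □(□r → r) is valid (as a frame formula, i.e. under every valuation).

(F2)

Frame correspondent (Sahlqvist): ∀x ∀y (Rxy → Ryy) — i.e. shift-reflexivity.
(F1): fails — Rst but not Rtt.
(F2): holds.
(F3): fails — Rw1w0 but not Rw0w0.
(F4): fails — Rus but not Rss.
(F5): fails — Rab but not Rbb.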